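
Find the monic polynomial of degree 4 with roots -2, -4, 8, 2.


A monic polynomial with roots -2, -4, 8, 2 is:
p(x) = (x + 2)(x + 4)(x - 8)(x - 2)
After multiplying by (x + 2): x + 2
After multiplying by (x + 4): x^2 + 6x + 8
After multiplying by (x - 8): x^3 - 2x^2 - 40x - 64
After multiplying by (x - 2): x^4 - 4x^3 - 36x^2 + 16x + 128

x^4 - 4x^3 - 36x^2 + 16x + 128


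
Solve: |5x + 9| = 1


An absolute value equation |expr| = 1 gives two cases:
Case 1: 5x + 9 = 1
  5x = -8, so x = -8/5
Case 2: 5x + 9 = -1
  5x = -10, so x = -2

x = -2, x = -8/5


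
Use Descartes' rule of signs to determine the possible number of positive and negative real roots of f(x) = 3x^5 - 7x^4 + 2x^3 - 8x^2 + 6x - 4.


Descartes' rule of signs:

For positive roots, count sign changes in f(x) = 3x^5 - 7x^4 + 2x^3 - 8x^2 + 6x - 4:
Signs of coefficients: +, -, +, -, +, -
Number of sign changes: 5
Possible positive real roots: 5, 3, 1

For negative roots, examine f(-x) = -3x^5 - 7x^4 - 2x^3 - 8x^2 - 6x - 4:
Signs of coefficients: -, -, -, -, -, -
Number of sign changes: 0
Possible negative real roots: 0

Positive roots: 5 or 3 or 1; Negative roots: 0


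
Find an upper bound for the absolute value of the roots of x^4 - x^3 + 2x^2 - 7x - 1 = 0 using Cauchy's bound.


Cauchy's bound: all roots r satisfy |r| <= 1 + max(|a_i/a_n|) for i = 0,...,n-1
where a_n is the leading coefficient.

Coefficients: [1, -1, 2, -7, -1]
Leading coefficient a_n = 1
Ratios |a_i/a_n|: 1, 2, 7, 1
Maximum ratio: 7
Cauchy's bound: |r| <= 1 + 7 = 8

Upper bound = 8


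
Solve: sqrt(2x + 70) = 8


Square both sides: 2x + 70 = 8^2 = 64
2x = 64 - 70 = -6
x = -3
Check: sqrt(2*(-3) + 70) = sqrt(64) = 8 ✓

x = -3


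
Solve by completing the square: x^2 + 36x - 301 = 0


Start: x^2 + 36x - 301 = 0
Move constant: x^2 + 36x = 301
Half of 36 is 18, squared is 324
Add 324 to both sides: x^2 + 36x + 324 = 625
(x + 18)^2 = 625
x + 18 = ±25
x = -18 + 25 = 7 or x = -18 - 25 = -43

x = -43, x = 7


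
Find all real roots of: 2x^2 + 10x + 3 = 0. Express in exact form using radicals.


Using the quadratic formula: x = (-b ± sqrt(b^2 - 4ac)) / (2a)
Here a = 2, b = 10, c = 3
Discriminant = b^2 - 4ac = 10^2 - 4(2)(3) = 100 - 24 = 76
Since discriminant = 76 > 0, there are two real roots.
x = (-10 ± 2*sqrt(19)) / 4
Simplifying: x = (-5 ± sqrt(19)) / 2
Numerically: x ≈ -0.3206 or x ≈ -4.6794

x = (-5 + sqrt(19)) / 2 or x = (-5 - sqrt(19)) / 2


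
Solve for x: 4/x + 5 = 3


Subtract 5 from both sides: 4/x = -2
Multiply both sides by x: 4 = -2 * x
Divide by -2: x = -2

x = -2


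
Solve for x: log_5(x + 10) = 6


Convert to exponential form: x + 10 = 5^6 = 15625
x = 15625 - 10 = 15615
Check: log_5(15615 + 10) = log_5(15625) = log_5(15625) = 6 ✓

x = 15615


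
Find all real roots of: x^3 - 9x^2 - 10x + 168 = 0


Let p(x) = x^3 - 9x^2 - 10x + 168. By the rational root theorem (leading coefficient 1), any rational root is an integer divisor of 168: try ±1, ±2, ... in turn.
Test x = 1: value = 150 ≠ 0.
Test x = -1: value = 168 ≠ 0.
Test x = 2: value = 120 ≠ 0.
Test x = -2: value = 144 ≠ 0.
Test x = 3: value = 84 ≠ 0.
Test x = -3: value = 90 ≠ 0.
Test x = 4: value = 48 ≠ 0.
Test x = -4: value = 0 ✓, so (x + 4) is a factor.
Synthetic division by (x + 4): bring down 1; 1(-4) - 9 = -13; (-13)(-4) - 10 = 42; 42(-4) + 168 = 0 → quotient x^2 - 13x + 42, remainder 0.
Solve the quadratic x^2 - 13x + 42 = 0: discriminant = (-13)^2 - 4(1)(42) = 169 - 168 = 1.
sqrt(1) = 1, so x = (13 ± 1)/2: x = 7 or x = 6.

x = -4, x = 6, x = 7


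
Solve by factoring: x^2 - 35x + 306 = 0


We need two numbers that multiply to 306 and add to -35.
Those numbers are -18 and -17 (since (-18) * (-17) = 306 and (-18) + (-17) = -35).
So x^2 - 35x + 306 = (x - 18)(x - 17) = 0
Setting each factor to zero: x = 18 or x = 17

x = 17, x = 18


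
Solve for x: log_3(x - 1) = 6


Convert to exponential form: x - 1 = 3^6 = 729
x = 729 + 1 = 730
Check: log_3(730 - 1) = log_3(729) = log_3(729) = 6 ✓

x = 730


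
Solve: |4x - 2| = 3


An absolute value equation |expr| = 3 gives two cases:
Case 1: 4x - 2 = 3
  4x = 5, so x = 5/4
Case 2: 4x - 2 = -3
  4x = -1, so x = -1/4

x = -1/4, x = 5/4


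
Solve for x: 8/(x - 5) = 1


Multiply both sides by (x - 5): 8 = 1(x - 5)
Distribute: 8 = x - 5
x = 8 + 5 = 13
x = 13

x = 13


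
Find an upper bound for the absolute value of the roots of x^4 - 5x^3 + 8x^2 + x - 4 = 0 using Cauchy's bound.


Cauchy's bound: all roots r satisfy |r| <= 1 + max(|a_i/a_n|) for i = 0,...,n-1
where a_n is the leading coefficient.

Coefficients: [1, -5, 8, 1, -4]
Leading coefficient a_n = 1
Ratios |a_i/a_n|: 5, 8, 1, 4
Maximum ratio: 8
Cauchy's bound: |r| <= 1 + 8 = 9

Upper bound = 9


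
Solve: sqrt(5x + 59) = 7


Square both sides: 5x + 59 = 7^2 = 49
5x = 49 - 59 = -10
x = -2
Check: sqrt(5*(-2) + 59) = sqrt(49) = 7 ✓

x = -2


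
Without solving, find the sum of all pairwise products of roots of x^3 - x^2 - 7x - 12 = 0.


By Vieta's formulas for x^3 + bx^2 + cx + d = 0:
  r1 + r2 + r3 = -b/a = 1
  r1*r2 + r1*r3 + r2*r3 = c/a = -7
  r1*r2*r3 = -d/a = 12


Sum of pairwise products = -7


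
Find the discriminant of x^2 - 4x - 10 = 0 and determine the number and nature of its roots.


For ax^2 + bx + c = 0, discriminant D = b^2 - 4ac
Here a = 1, b = -4, c = -10
D = (-4)^2 - 4(1)(-10) = 16 + 40 = 56

D = 56 > 0 but not a perfect square
The equation has 2 distinct real irrational roots.

Discriminant = 56, 2 distinct real irrational roots


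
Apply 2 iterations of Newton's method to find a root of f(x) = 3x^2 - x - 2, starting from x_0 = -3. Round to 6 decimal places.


Newton's method: x_(n+1) = x_n - f(x_n)/f'(x_n)
f(x) = 3x^2 - x - 2
f'(x) = 6x - 1

Iteration 1:
  f(-3.000000) = 28.000000
  f'(-3.000000) = -19.000000
  x_1 = -3.000000 - (28.000000)/(-19.000000) = -1.526316

Iteration 2:
  f(-1.526316) = 6.515235
  f'(-1.526316) = -10.157895
  x_2 = -1.526316 - (6.515235)/(-10.157895) = -0.884920

x_2 = -0.884920


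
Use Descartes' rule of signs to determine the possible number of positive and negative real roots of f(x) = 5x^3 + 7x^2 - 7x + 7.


Descartes' rule of signs:

For positive roots, count sign changes in f(x) = 5x^3 + 7x^2 - 7x + 7:
Signs of coefficients: +, +, -, +
Number of sign changes: 2
Possible positive real roots: 2, 0

For negative roots, examine f(-x) = -5x^3 + 7x^2 + 7x + 7:
Signs of coefficients: -, +, +, +
Number of sign changes: 1
Possible negative real roots: 1

Positive roots: 2 or 0; Negative roots: 1


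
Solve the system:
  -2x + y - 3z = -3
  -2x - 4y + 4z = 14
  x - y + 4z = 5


Using Cramer's rule. Expand each determinant along the first row.
D  = (-2)*[(-4)*4 - 4*(-1)] - 1*[(-2)*4 - 4*1] + (-3)*[(-2)*(-1) - (-4)*1]
  = (-2)*(-12) - 1*(-12) + (-3)*(6) = 18
Dx = (-3)*[(-4)*4 - 4*(-1)] - 1*[14*4 - 4*5] + (-3)*[14*(-1) - (-4)*5]
  = (-3)*(-12) - 1*(36) + (-3)*(6) = -18
Dy = (-2)*[14*4 - 4*5] - (-3)*[(-2)*4 - 4*1] + (-3)*[(-2)*5 - 14*1]
  = (-2)*(36) - (-3)*(-12) + (-3)*(-24) = -36
Dz = (-2)*[(-4)*5 - 14*(-1)] - 1*[(-2)*5 - 14*1] + (-3)*[(-2)*(-1) - (-4)*1]
  = (-2)*(-6) - 1*(-24) + (-3)*(6) = 18
x = Dx/D = -18/18 = -1, y = Dy/D = -36/18 = -2, z = Dz/D = 18/18 = 1
Check eq1: (-2)(-1) + (1)(-2) + (-3)(1) = -3 = -3 ✓
Check eq2: (-2)(-1) + (-4)(-2) + (4)(1) = 14 = 14 ✓
Check eq3: (1)(-1) + (-1)(-2) + (4)(1) = 5 = 5 ✓

x = -1, y = -2, z = 1


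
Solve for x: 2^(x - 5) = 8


Express both sides with the same base.
8 = 2^3
Since the bases match, equate exponents: x - 5 = 3
So x = 3 - (-5) = 8

x = 8


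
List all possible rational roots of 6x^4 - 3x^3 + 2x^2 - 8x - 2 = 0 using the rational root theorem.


Rational root theorem: possible roots are ±p/q where:
  p divides the constant term (-2): p ∈ {1, 2}
  q divides the leading coefficient (6): q ∈ {1, 2, 3, 6}

All possible rational roots: -2, -1, -2/3, -1/2, -1/3, -1/6, 1/6, 1/3, 1/2, 2/3, 1, 2

-2, -1, -2/3, -1/2, -1/3, -1/6, 1/6, 1/3, 1/2, 2/3, 1, 2


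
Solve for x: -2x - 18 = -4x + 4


Starting with: -2x - 18 = -4x + 4
Move all x terms to left: (-2 + 4)x = 4 + 18
Simplify: 2x = 22
Divide both sides by 2: x = 11

x = 11


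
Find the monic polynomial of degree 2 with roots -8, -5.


A monic polynomial with roots -8, -5 is:
p(x) = (x + 8)(x + 5)
After multiplying by (x + 8): x + 8
After multiplying by (x + 5): x^2 + 13x + 40

x^2 + 13x + 40


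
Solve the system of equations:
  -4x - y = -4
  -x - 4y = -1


Using Cramer's rule:
Determinant D = (-4)(-4) - (-1)(-1) = 16 - 1 = 15
Dx = (-4)(-4) - (-1)(-1) = 16 - 1 = 15
Dy = (-4)(-1) - (-1)(-4) = 4 - 4 = 0
x = Dx/D = 15/15 = 1
y = Dy/D = 0/15 = 0

x = 1, y = 0


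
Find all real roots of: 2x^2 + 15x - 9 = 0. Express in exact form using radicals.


Using the quadratic formula: x = (-b ± sqrt(b^2 - 4ac)) / (2a)
Here a = 2, b = 15, c = -9
Discriminant = b^2 - 4ac = 15^2 - 4(2)(-9) = 225 + 72 = 297
Since discriminant = 297 > 0, there are two real roots.
x = (-15 ± 3*sqrt(33)) / 4
Numerically: x ≈ 0.5584 or x ≈ -8.0584

x = (-15 + 3*sqrt(33)) / 4 or x = (-15 - 3*sqrt(33)) / 4


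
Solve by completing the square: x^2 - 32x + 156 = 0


Start: x^2 - 32x + 156 = 0
Move constant: x^2 - 32x = -156
Half of -32 is -16, squared is 256
Add 256 to both sides: x^2 - 32x + 256 = 100
(x - 16)^2 = 100
x - 16 = ±10
x = 16 + 10 = 26 or x = 16 - 10 = 6

x = 6, x = 26


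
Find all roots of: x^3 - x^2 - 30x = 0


The constant term is 0, so x = 0 is a root. Factor out x:
  x^2 - x - 30 = 0
Solve the quadratic x^2 - x - 30 = 0: discriminant = (-1)^2 - 4(1)(-30) = 1 + 120 = 121.
sqrt(121) = 11, so x = (1 ± 11)/2: x = 6 or x = -5.
Collecting all roots found:

x = -5, x = 0, x = 6


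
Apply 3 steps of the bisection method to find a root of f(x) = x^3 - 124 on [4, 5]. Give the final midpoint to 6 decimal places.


f(x) = x^3 - 124
f(4) = -60 < 0
f(5) = 1 > 0

Step 1: midpoint = (4.000000 + 5.000000)/2 = 4.500000
  f(4.500000) = -32.875000
  f(mid) < 0, so root is in [4.500000, 5.000000]

Step 2: midpoint = (4.500000 + 5.000000)/2 = 4.750000
  f(4.750000) = -16.828125
  f(mid) < 0, so root is in [4.750000, 5.000000]

Step 3: midpoint = (4.750000 + 5.000000)/2 = 4.875000
  f(4.875000) = -8.142578
  f(mid) < 0, so root is in [4.875000, 5.000000]

midpoint = 4.875000


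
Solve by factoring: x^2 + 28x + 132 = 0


We need two numbers that multiply to 132 and add to 28.
Those numbers are 22 and 6 (since 22 * 6 = 132 and 22 + 6 = 28).
So x^2 + 28x + 132 = (x + 22)(x + 6) = 0
Setting each factor to zero: x = -22 or x = -6

x = -22, x = -6


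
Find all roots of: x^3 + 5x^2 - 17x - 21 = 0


Let p(x) = x^3 + 5x^2 - 17x - 21. By the rational root theorem (leading coefficient 1), any rational root is an integer divisor of 21: try ±1, ±2, ... in turn.
Test x = 1: value = -32 ≠ 0.
Test x = -1: value = 0 ✓, so (x + 1) is a factor.
Synthetic division by (x + 1): bring down 1; 1(-1) + 5 = 4; 4(-1) - 17 = -21; (-21)(-1) - 21 = 0 → quotient x^2 + 4x - 21, remainder 0.
Solve the quadratic x^2 + 4x - 21 = 0: discriminant = 4^2 - 4(1)(-21) = 16 + 84 = 100.
sqrt(100) = 10, so x = (-4 ± 10)/2: x = 3 or x = -7.
Collecting all roots found:

x = -7, x = -1, x = 3


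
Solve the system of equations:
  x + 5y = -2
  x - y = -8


Using Cramer's rule:
Determinant D = (1)(-1) - (1)(5) = -1 - 5 = -6
Dx = (-2)(-1) - (-8)(5) = 2 + 40 = 42
Dy = (1)(-8) - (1)(-2) = -8 + 2 = -6
x = Dx/D = 42/-6 = -7
y = Dy/D = -6/-6 = 1

x = -7, y = 1


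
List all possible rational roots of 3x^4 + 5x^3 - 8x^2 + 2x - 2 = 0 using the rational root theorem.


Rational root theorem: possible roots are ±p/q where:
  p divides the constant term (-2): p ∈ {1, 2}
  q divides the leading coefficient (3): q ∈ {1, 3}

All possible rational roots: -2, -1, -2/3, -1/3, 1/3, 2/3, 1, 2

-2, -1, -2/3, -1/3, 1/3, 2/3, 1, 2


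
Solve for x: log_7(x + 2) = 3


Convert to exponential form: x + 2 = 7^3 = 343
x = 343 - 2 = 341
Check: log_7(341 + 2) = log_7(343) = log_7(343) = 3 ✓

x = 341


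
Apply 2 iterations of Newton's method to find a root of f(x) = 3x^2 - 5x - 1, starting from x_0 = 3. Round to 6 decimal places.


Newton's method: x_(n+1) = x_n - f(x_n)/f'(x_n)
f(x) = 3x^2 - 5x - 1
f'(x) = 6x - 5

Iteration 1:
  f(3.000000) = 11.000000
  f'(3.000000) = 13.000000
  x_1 = 3.000000 - (11.000000)/(13.000000) = 2.153846

Iteration 2:
  f(2.153846) = 2.147929
  f'(2.153846) = 7.923077
  x_2 = 2.153846 - (2.147929)/(7.923077) = 1.882748

x_2 = 1.882748


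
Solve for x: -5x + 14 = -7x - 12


Starting with: -5x + 14 = -7x - 12
Move all x terms to left: (-5 + 7)x = -12 - 14
Simplify: 2x = -26
Divide both sides by 2: x = -13

x = -13


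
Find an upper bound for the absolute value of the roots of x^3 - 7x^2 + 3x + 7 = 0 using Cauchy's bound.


Cauchy's bound: all roots r satisfy |r| <= 1 + max(|a_i/a_n|) for i = 0,...,n-1
where a_n is the leading coefficient.

Coefficients: [1, -7, 3, 7]
Leading coefficient a_n = 1
Ratios |a_i/a_n|: 7, 3, 7
Maximum ratio: 7
Cauchy's bound: |r| <= 1 + 7 = 8

Upper bound = 8


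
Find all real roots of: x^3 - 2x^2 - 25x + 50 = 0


Let p(x) = x^3 - 2x^2 - 25x + 50. By the rational root theorem (leading coefficient 1), any rational root is an integer divisor of 50: try ±1, ±2, ... in turn.
Test x = 1: value = 24 ≠ 0.
Test x = -1: value = 72 ≠ 0.
Test x = 2: value = 0 ✓, so (x - 2) is a factor.
Synthetic division by (x - 2): bring down 1; 1(2) - 2 = 0; 0(2) - 25 = -25; (-25)(2) + 50 = 0 → quotient x^2 - 25, remainder 0.
Solve the quadratic x^2 - 25 = 0: discriminant = 0^2 - 4(1)(-25) = 0 + 100 = 100.
sqrt(100) = 10, so x = (0 ± 10)/2: x = 5 or x = -5.

x = -5, x = 2, x = 5


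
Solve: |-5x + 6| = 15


An absolute value equation |expr| = 15 gives two cases:
Case 1: -5x + 6 = 15
  -5x = 9, so x = -9/5
Case 2: -5x + 6 = -15
  -5x = -21, so x = 21/5

x = -9/5, x = 21/5


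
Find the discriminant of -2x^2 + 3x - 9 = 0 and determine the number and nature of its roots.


For ax^2 + bx + c = 0, discriminant D = b^2 - 4ac
Here a = -2, b = 3, c = -9
D = (3)^2 - 4(-2)(-9) = 9 - 72 = -63

D = -63 < 0
The equation has no real roots (2 complex conjugate roots).

Discriminant = -63, no real roots (2 complex conjugate roots)


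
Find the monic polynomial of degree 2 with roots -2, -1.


A monic polynomial with roots -2, -1 is:
p(x) = (x + 2)(x + 1)
After multiplying by (x + 2): x + 2
After multiplying by (x + 1): x^2 + 3x + 2

x^2 + 3x + 2


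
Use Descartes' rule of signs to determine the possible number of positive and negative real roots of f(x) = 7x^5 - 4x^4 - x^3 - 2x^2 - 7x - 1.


Descartes' rule of signs:

For positive roots, count sign changes in f(x) = 7x^5 - 4x^4 - x^3 - 2x^2 - 7x - 1:
Signs of coefficients: +, -, -, -, -, -
Number of sign changes: 1
Possible positive real roots: 1

For negative roots, examine f(-x) = -7x^5 - 4x^4 + x^3 - 2x^2 + 7x - 1:
Signs of coefficients: -, -, +, -, +, -
Number of sign changes: 4
Possible negative real roots: 4, 2, 0

Positive roots: 1; Negative roots: 4 or 2 or 0


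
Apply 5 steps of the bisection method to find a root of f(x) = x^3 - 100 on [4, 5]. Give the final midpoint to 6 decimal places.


f(x) = x^3 - 100
f(4) = -36 < 0
f(5) = 25 > 0

Step 1: midpoint = (4.000000 + 5.000000)/2 = 4.500000
  f(4.500000) = -8.875000
  f(mid) < 0, so root is in [4.500000, 5.000000]

Step 2: midpoint = (4.500000 + 5.000000)/2 = 4.750000
  f(4.750000) = 7.171875
  f(mid) > 0, so root is in [4.500000, 4.750000]

Step 3: midpoint = (4.500000 + 4.750000)/2 = 4.625000
  f(4.625000) = -1.068359
  f(mid) < 0, so root is in [4.625000, 4.750000]

Step 4: midpoint = (4.625000 + 4.750000)/2 = 4.687500
  f(4.687500) = 2.996826
  f(mid) > 0, so root is in [4.625000, 4.687500]

Step 5: midpoint = (4.625000 + 4.687500)/2 = 4.656250
  f(4.656250) = 0.950592
  f(mid) > 0, so root is in [4.625000, 4.656250]

midpoint = 4.656250


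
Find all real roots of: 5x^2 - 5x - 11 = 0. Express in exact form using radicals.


Using the quadratic formula: x = (-b ± sqrt(b^2 - 4ac)) / (2a)
Here a = 5, b = -5, c = -11
Discriminant = b^2 - 4ac = (-5)^2 - 4(5)(-11) = 25 + 220 = 245
Since discriminant = 245 > 0, there are two real roots.
x = (5 ± 7*sqrt(5)) / 10
Numerically: x ≈ 2.0652 or x ≈ -1.0652

x = (5 + 7*sqrt(5)) / 10 or x = (5 - 7*sqrt(5)) / 10


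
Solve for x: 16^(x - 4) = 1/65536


Express both sides with the same base.
1/65536 = 16^(-4)
Since the bases match, equate exponents: x - 4 = -4
So x = -4 - (-4) = 0

x = 0


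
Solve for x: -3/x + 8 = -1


Subtract 8 from both sides: -3/x = -9
Multiply both sides by x: -3 = -9 * x
Divide by -9: x = 1/3

x = 1/3


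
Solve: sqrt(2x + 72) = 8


Square both sides: 2x + 72 = 8^2 = 64
2x = 64 - 72 = -8
x = -4
Check: sqrt(2*(-4) + 72) = sqrt(64) = 8 ✓

x = -4


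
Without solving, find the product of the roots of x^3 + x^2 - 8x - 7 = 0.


By Vieta's formulas for x^3 + bx^2 + cx + d = 0:
  r1 + r2 + r3 = -b/a = -1
  r1*r2 + r1*r3 + r2*r3 = c/a = -8
  r1*r2*r3 = -d/a = 7


Product = 7


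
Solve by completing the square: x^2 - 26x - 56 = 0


Start: x^2 - 26x - 56 = 0
Move constant: x^2 - 26x = 56
Half of -26 is -13, squared is 169
Add 169 to both sides: x^2 - 26x + 169 = 225
(x - 13)^2 = 225
x - 13 = ±15
x = 13 + 15 = 28 or x = 13 - 15 = -2

x = -2, x = 28


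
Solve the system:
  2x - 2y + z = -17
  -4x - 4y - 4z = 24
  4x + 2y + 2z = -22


Using Cramer's rule. Expand each determinant along the first row.
D  = 2*[(-4)*2 - (-4)*2] - (-2)*[(-4)*2 - (-4)*4] + 1*[(-4)*2 - (-4)*4]
  = 2*(0) - (-2)*(8) + 1*(8) = 24
Dx = (-17)*[(-4)*2 - (-4)*2] - (-2)*[24*2 - (-4)*(-22)] + 1*[24*2 - (-4)*(-22)]
  = (-17)*(0) - (-2)*(-40) + 1*(-40) = -120
Dy = 2*[24*2 - (-4)*(-22)] - (-17)*[(-4)*2 - (-4)*4] + 1*[(-4)*(-22) - 24*4]
  = 2*(-40) - (-17)*(8) + 1*(-8) = 48
Dz = 2*[(-4)*(-22) - 24*2] - (-2)*[(-4)*(-22) - 24*4] + (-17)*[(-4)*2 - (-4)*4]
  = 2*(40) - (-2)*(-8) + (-17)*(8) = -72
x = Dx/D = -120/24 = -5, y = Dy/D = 48/24 = 2, z = Dz/D = -72/24 = -3
Check eq1: (2)(-5) + (-2)(2) + (1)(-3) = -17 = -17 ✓
Check eq2: (-4)(-5) + (-4)(2) + (-4)(-3) = 24 = 24 ✓
Check eq3: (4)(-5) + (2)(2) + (2)(-3) = -22 = -22 ✓

x = -5, y = 2, z = -3


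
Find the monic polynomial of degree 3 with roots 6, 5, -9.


A monic polynomial with roots 6, 5, -9 is:
p(x) = (x - 6)(x - 5)(x + 9)
After multiplying by (x - 6): x - 6
After multiplying by (x - 5): x^2 - 11x + 30
After multiplying by (x + 9): x^3 - 2x^2 - 69x + 270

x^3 - 2x^2 - 69x + 270


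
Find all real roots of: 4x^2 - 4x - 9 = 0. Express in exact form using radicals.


Using the quadratic formula: x = (-b ± sqrt(b^2 - 4ac)) / (2a)
Here a = 4, b = -4, c = -9
Discriminant = b^2 - 4ac = (-4)^2 - 4(4)(-9) = 16 + 144 = 160
Since discriminant = 160 > 0, there are two real roots.
x = (4 ± 4*sqrt(10)) / 8
Simplifying: x = (1 ± sqrt(10)) / 2
Numerically: x ≈ 2.0811 or x ≈ -1.0811

x = (1 + sqrt(10)) / 2 or x = (1 - sqrt(10)) / 2


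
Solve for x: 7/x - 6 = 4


Subtract -6 from both sides: 7/x = 10
Multiply both sides by x: 7 = 10 * x
Divide by 10: x = 7/10

x = 7/10


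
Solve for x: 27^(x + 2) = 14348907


Express both sides with the same base.
14348907 = 27^5
Since the bases match, equate exponents: x + 2 = 5
So x = 5 - (2) = 3

x = 3


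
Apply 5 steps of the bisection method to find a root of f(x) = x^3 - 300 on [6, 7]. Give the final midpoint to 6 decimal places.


f(x) = x^3 - 300
f(6) = -84 < 0
f(7) = 43 > 0

Step 1: midpoint = (6.000000 + 7.000000)/2 = 6.500000
  f(6.500000) = -25.375000
  f(mid) < 0, so root is in [6.500000, 7.000000]

Step 2: midpoint = (6.500000 + 7.000000)/2 = 6.750000
  f(6.750000) = 7.546875
  f(mid) > 0, so root is in [6.500000, 6.750000]

Step 3: midpoint = (6.500000 + 6.750000)/2 = 6.625000
  f(6.625000) = -9.224609
  f(mid) < 0, so root is in [6.625000, 6.750000]

Step 4: midpoint = (6.625000 + 6.750000)/2 = 6.687500
  f(6.687500) = -0.917236
  f(mid) < 0, so root is in [6.687500, 6.750000]

Step 5: midpoint = (6.687500 + 6.750000)/2 = 6.718750
  f(6.718750) = 3.295135
  f(mid) > 0, so root is in [6.687500, 6.718750]

midpoint = 6.718750


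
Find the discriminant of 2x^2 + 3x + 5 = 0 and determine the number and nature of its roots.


For ax^2 + bx + c = 0, discriminant D = b^2 - 4ac
Here a = 2, b = 3, c = 5
D = (3)^2 - 4(2)(5) = 9 - 40 = -31

D = -31 < 0
The equation has no real roots (2 complex conjugate roots).

Discriminant = -31, no real roots (2 complex conjugate roots)


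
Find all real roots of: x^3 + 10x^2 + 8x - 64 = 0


Let p(x) = x^3 + 10x^2 + 8x - 64. By the rational root theorem (leading coefficient 1), any rational root is an integer divisor of 64: try ±1, ±2, ... in turn.
Test x = 1: value = -45 ≠ 0.
Test x = -1: value = -63 ≠ 0.
Test x = 2: value = 0 ✓, so (x - 2) is a factor.
Synthetic division by (x - 2): bring down 1; 1(2) + 10 = 12; 12(2) + 8 = 32; 32(2) - 64 = 0 → quotient x^2 + 12x + 32, remainder 0.
Solve the quadratic x^2 + 12x + 32 = 0: discriminant = 12^2 - 4(1)(32) = 144 - 128 = 16.
sqrt(16) = 4, so x = (-12 ± 4)/2: x = -4 or x = -8.

x = -8, x = -4, x = 2


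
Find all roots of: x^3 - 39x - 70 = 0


Let p(x) = x^3 - 39x - 70. By the rational root theorem (leading coefficient 1), any rational root is an integer divisor of 70: try ±1, ±2, ... in turn.
Test x = 1: value = -108 ≠ 0.
Test x = -1: value = -32 ≠ 0.
Test x = 2: value = -140 ≠ 0.
Test x = -2: value = 0 ✓, so (x + 2) is a factor.
Synthetic division by (x + 2): bring down 1; 1(-2) + 0 = -2; (-2)(-2) - 39 = -35; (-35)(-2) - 70 = 0 → quotient x^2 - 2x - 35, remainder 0.
Solve the quadratic x^2 - 2x - 35 = 0: discriminant = (-2)^2 - 4(1)(-35) = 4 + 140 = 144.
sqrt(144) = 12, so x = (2 ± 12)/2: x = 7 or x = -5.
Collecting all roots found:

x = -5, x = -2, x = 7


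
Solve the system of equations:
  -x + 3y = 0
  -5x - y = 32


Using Cramer's rule:
Determinant D = (-1)(-1) - (-5)(3) = 1 + 15 = 16
Dx = (0)(-1) - (32)(3) = 0 - 96 = -96
Dy = (-1)(32) - (-5)(0) = -32 - 0 = -32
x = Dx/D = -96/16 = -6
y = Dy/D = -32/16 = -2

x = -6, y = -2


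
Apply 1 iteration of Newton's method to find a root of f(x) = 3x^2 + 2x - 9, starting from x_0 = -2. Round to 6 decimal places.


Newton's method: x_(n+1) = x_n - f(x_n)/f'(x_n)
f(x) = 3x^2 + 2x - 9
f'(x) = 6x + 2

Iteration 1:
  f(-2.000000) = -1.000000
  f'(-2.000000) = -10.000000
  x_1 = -2.000000 - (-1.000000)/(-10.000000) = -2.100000

x_1 = -2.100000


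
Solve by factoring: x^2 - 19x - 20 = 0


We need two numbers that multiply to -20 and add to -19.
Those numbers are -20 and 1 (since (-20) * 1 = -20 and (-20) + 1 = -19).
So x^2 - 19x - 20 = (x - 20)(x + 1) = 0
Setting each factor to zero: x = 20 or x = -1

x = -1, x = 20


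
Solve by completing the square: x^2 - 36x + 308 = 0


Start: x^2 - 36x + 308 = 0
Move constant: x^2 - 36x = -308
Half of -36 is -18, squared is 324
Add 324 to both sides: x^2 - 36x + 324 = 16
(x - 18)^2 = 16
x - 18 = ±4
x = 18 + 4 = 22 or x = 18 - 4 = 14

x = 14, x = 22


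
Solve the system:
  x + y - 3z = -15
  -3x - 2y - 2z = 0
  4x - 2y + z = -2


Using Cramer's rule. Expand each determinant along the first row.
D  = 1*[(-2)*1 - (-2)*(-2)] - 1*[(-3)*1 - (-2)*4] + (-3)*[(-3)*(-2) - (-2)*4]
  = 1*(-6) - 1*(5) + (-3)*(14) = -53
Dx = (-15)*[(-2)*1 - (-2)*(-2)] - 1*[0*1 - (-2)*(-2)] + (-3)*[0*(-2) - (-2)*(-2)]
  = (-15)*(-6) - 1*(-4) + (-3)*(-4) = 106
Dy = 1*[0*1 - (-2)*(-2)] - (-15)*[(-3)*1 - (-2)*4] + (-3)*[(-3)*(-2) - 0*4]
  = 1*(-4) - (-15)*(5) + (-3)*(6) = 53
Dz = 1*[(-2)*(-2) - 0*(-2)] - 1*[(-3)*(-2) - 0*4] + (-15)*[(-3)*(-2) - (-2)*4]
  = 1*(4) - 1*(6) + (-15)*(14) = -212
x = Dx/D = 106/-53 = -2, y = Dy/D = 53/-53 = -1, z = Dz/D = -212/-53 = 4
Check eq1: (1)(-2) + (1)(-1) + (-3)(4) = -15 = -15 ✓
Check eq2: (-3)(-2) + (-2)(-1) + (-2)(4) = 0 = 0 ✓
Check eq3: (4)(-2) + (-2)(-1) + (1)(4) = -2 = -2 ✓

x = -2, y = -1, z = 4


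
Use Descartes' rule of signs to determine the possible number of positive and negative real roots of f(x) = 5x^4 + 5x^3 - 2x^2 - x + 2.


Descartes' rule of signs:

For positive roots, count sign changes in f(x) = 5x^4 + 5x^3 - 2x^2 - x + 2:
Signs of coefficients: +, +, -, -, +
Number of sign changes: 2
Possible positive real roots: 2, 0

For negative roots, examine f(-x) = 5x^4 - 5x^3 - 2x^2 + x + 2:
Signs of coefficients: +, -, -, +, +
Number of sign changes: 2
Possible negative real roots: 2, 0

Positive roots: 2 or 0; Negative roots: 2 or 0


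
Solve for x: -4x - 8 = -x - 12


Starting with: -4x - 8 = -x - 12
Move all x terms to left: (-4 + 1)x = -12 + 8
Simplify: -3x = -4
Divide both sides by -3: x = 4/3

x = 4/3


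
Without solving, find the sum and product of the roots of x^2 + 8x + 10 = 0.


By Vieta's formulas for ax^2 + bx + c = 0:
  Sum of roots = -b/a
  Product of roots = c/a

Here a = 1, b = 8, c = 10
Sum = -(8)/1 = -8
Product = 10/1 = 10

Sum = -8, Product = 10


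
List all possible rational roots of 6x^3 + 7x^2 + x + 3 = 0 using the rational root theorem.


Rational root theorem: possible roots are ±p/q where:
  p divides the constant term (3): p ∈ {1, 3}
  q divides the leading coefficient (6): q ∈ {1, 2, 3, 6}

All possible rational roots: -3, -3/2, -1, -1/2, -1/3, -1/6, 1/6, 1/3, 1/2, 1, 3/2, 3

-3, -3/2, -1, -1/2, -1/3, -1/6, 1/6, 1/3, 1/2, 1, 3/2, 3


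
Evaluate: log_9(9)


We need the exponent such that 9^? = 9
9^1 = 9
Therefore log_9(9) = 1

1


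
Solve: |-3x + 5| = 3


An absolute value equation |expr| = 3 gives two cases:
Case 1: -3x + 5 = 3
  -3x = -2, so x = 2/3
Case 2: -3x + 5 = -3
  -3x = -8, so x = 8/3

x = 2/3, x = 8/3


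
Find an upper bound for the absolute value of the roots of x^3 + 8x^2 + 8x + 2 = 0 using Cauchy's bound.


Cauchy's bound: all roots r satisfy |r| <= 1 + max(|a_i/a_n|) for i = 0,...,n-1
where a_n is the leading coefficient.

Coefficients: [1, 8, 8, 2]
Leading coefficient a_n = 1
Ratios |a_i/a_n|: 8, 8, 2
Maximum ratio: 8
Cauchy's bound: |r| <= 1 + 8 = 9

Upper bound = 9


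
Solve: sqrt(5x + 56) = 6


Square both sides: 5x + 56 = 6^2 = 36
5x = 36 - 56 = -20
x = -4
Check: sqrt(5*(-4) + 56) = sqrt(36) = 6 ✓

x = -4


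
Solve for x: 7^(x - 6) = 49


Express both sides with the same base.
49 = 7^2
Since the bases match, equate exponents: x - 6 = 2
So x = 2 - (-6) = 8

x = 8


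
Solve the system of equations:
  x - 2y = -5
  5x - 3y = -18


Using Cramer's rule:
Determinant D = (1)(-3) - (5)(-2) = -3 + 10 = 7
Dx = (-5)(-3) - (-18)(-2) = 15 - 36 = -21
Dy = (1)(-18) - (5)(-5) = -18 + 25 = 7
x = Dx/D = -21/7 = -3
y = Dy/D = 7/7 = 1

x = -3, y = 1


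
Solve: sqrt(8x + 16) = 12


Square both sides: 8x + 16 = 12^2 = 144
8x = 144 - 16 = 128
x = 16
Check: sqrt(8*16 + 16) = sqrt(144) = 12 ✓

x = 16


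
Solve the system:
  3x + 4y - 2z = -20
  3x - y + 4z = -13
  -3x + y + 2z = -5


Using Cramer's rule. Expand each determinant along the first row.
D  = 3*[(-1)*2 - 4*1] - 4*[3*2 - 4*(-3)] + (-2)*[3*1 - (-1)*(-3)]
  = 3*(-6) - 4*(18) + (-2)*(0) = -90
Dx = (-20)*[(-1)*2 - 4*1] - 4*[(-13)*2 - 4*(-5)] + (-2)*[(-13)*1 - (-1)*(-5)]
  = (-20)*(-6) - 4*(-6) + (-2)*(-18) = 180
Dy = 3*[(-13)*2 - 4*(-5)] - (-20)*[3*2 - 4*(-3)] + (-2)*[3*(-5) - (-13)*(-3)]
  = 3*(-6) - (-20)*(18) + (-2)*(-54) = 450
Dz = 3*[(-1)*(-5) - (-13)*1] - 4*[3*(-5) - (-13)*(-3)] + (-20)*[3*1 - (-1)*(-3)]
  = 3*(18) - 4*(-54) + (-20)*(0) = 270
x = Dx/D = 180/-90 = -2, y = Dy/D = 450/-90 = -5, z = Dz/D = 270/-90 = -3
Check eq1: (3)(-2) + (4)(-5) + (-2)(-3) = -20 = -20 ✓
Check eq2: (3)(-2) + (-1)(-5) + (4)(-3) = -13 = -13 ✓
Check eq3: (-3)(-2) + (1)(-5) + (2)(-3) = -5 = -5 ✓

x = -2, y = -5, z = -3


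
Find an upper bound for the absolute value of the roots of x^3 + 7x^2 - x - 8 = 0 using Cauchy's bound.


Cauchy's bound: all roots r satisfy |r| <= 1 + max(|a_i/a_n|) for i = 0,...,n-1
where a_n is the leading coefficient.

Coefficients: [1, 7, -1, -8]
Leading coefficient a_n = 1
Ratios |a_i/a_n|: 7, 1, 8
Maximum ratio: 8
Cauchy's bound: |r| <= 1 + 8 = 9

Upper bound = 9


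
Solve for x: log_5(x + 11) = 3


Convert to exponential form: x + 11 = 5^3 = 125
x = 125 - 11 = 114
Check: log_5(114 + 11) = log_5(125) = log_5(125) = 3 ✓

x = 114


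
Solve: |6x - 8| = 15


An absolute value equation |expr| = 15 gives two cases:
Case 1: 6x - 8 = 15
  6x = 23, so x = 23/6
Case 2: 6x - 8 = -15
  6x = -7, so x = -7/6

x = -7/6, x = 23/6


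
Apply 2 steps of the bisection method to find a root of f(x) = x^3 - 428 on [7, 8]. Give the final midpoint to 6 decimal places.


f(x) = x^3 - 428
f(7) = -85 < 0
f(8) = 84 > 0

Step 1: midpoint = (7.000000 + 8.000000)/2 = 7.500000
  f(7.500000) = -6.125000
  f(mid) < 0, so root is in [7.500000, 8.000000]

Step 2: midpoint = (7.500000 + 8.000000)/2 = 7.750000
  f(7.750000) = 37.484375
  f(mid) > 0, so root is in [7.500000, 7.750000]

midpoint = 7.750000


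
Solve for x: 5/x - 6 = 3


Subtract -6 from both sides: 5/x = 9
Multiply both sides by x: 5 = 9 * x
Divide by 9: x = 5/9

x = 5/9


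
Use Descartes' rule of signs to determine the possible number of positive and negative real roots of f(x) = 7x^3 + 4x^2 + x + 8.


Descartes' rule of signs:

For positive roots, count sign changes in f(x) = 7x^3 + 4x^2 + x + 8:
Signs of coefficients: +, +, +, +
Number of sign changes: 0
Possible positive real roots: 0

For negative roots, examine f(-x) = -7x^3 + 4x^2 - x + 8:
Signs of coefficients: -, +, -, +
Number of sign changes: 3
Possible negative real roots: 3, 1

Positive roots: 0; Negative roots: 3 or 1


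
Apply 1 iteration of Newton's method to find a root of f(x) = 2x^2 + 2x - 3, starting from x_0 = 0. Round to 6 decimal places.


Newton's method: x_(n+1) = x_n - f(x_n)/f'(x_n)
f(x) = 2x^2 + 2x - 3
f'(x) = 4x + 2

Iteration 1:
  f(0.000000) = -3.000000
  f'(0.000000) = 2.000000
  x_1 = 0.000000 - (-3.000000)/(2.000000) = 1.500000

x_1 = 1.500000


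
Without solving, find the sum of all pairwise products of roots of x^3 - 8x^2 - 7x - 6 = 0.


By Vieta's formulas for x^3 + bx^2 + cx + d = 0:
  r1 + r2 + r3 = -b/a = 8
  r1*r2 + r1*r3 + r2*r3 = c/a = -7
  r1*r2*r3 = -d/a = 6


Sum of pairwise products = -7


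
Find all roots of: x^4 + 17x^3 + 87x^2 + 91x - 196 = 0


Let p(x) = x^4 + 17x^3 + 87x^2 + 91x - 196. By the rational root theorem (leading coefficient 1), any rational root is an integer divisor of 196: try ±1, ±2, ... in turn.
Test x = 1: value = 0 ✓, so (x - 1) is a factor.
Synthetic division by (x - 1): bring down 1; 1(1) + 17 = 18; 18(1) + 87 = 105; 105(1) + 91 = 196; 196(1) - 196 = 0 → quotient x^3 + 18x^2 + 105x + 196, remainder 0.
Continue with the quotient x^3 + 18x^2 + 105x + 196 (candidates must divide 196; re-test x = 1 first in case it repeats).
Test x = 1: value = 320 ≠ 0.
Test x = -1: value = 108 ≠ 0.
Test x = 2: value = 486 ≠ 0.
Test x = -2: value = 50 ≠ 0.
Test x = 4: value = 968 ≠ 0.
Test x = -4: value = 0 ✓, so (x + 4) is a factor.
Synthetic division by (x + 4): bring down 1; 1(-4) + 18 = 14; 14(-4) + 105 = 49; 49(-4) + 196 = 0 → quotient x^2 + 14x + 49, remainder 0.
Solve the quadratic x^2 + 14x + 49 = 0: discriminant = 14^2 - 4(1)(49) = 196 - 196 = 0.
Discriminant = 0, so a double root: x = -14/2 = -7.
Collecting all roots found:

x = -7 (multiplicity 2), x = -4, x = 1


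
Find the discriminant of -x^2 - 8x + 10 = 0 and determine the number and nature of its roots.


For ax^2 + bx + c = 0, discriminant D = b^2 - 4ac
Here a = -1, b = -8, c = 10
D = (-8)^2 - 4(-1)(10) = 64 + 40 = 104

D = 104 > 0 but not a perfect square
The equation has 2 distinct real irrational roots.

Discriminant = 104, 2 distinct real irrational roots


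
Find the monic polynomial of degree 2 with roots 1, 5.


A monic polynomial with roots 1, 5 is:
p(x) = (x - 1)(x - 5)
After multiplying by (x - 1): x - 1
After multiplying by (x - 5): x^2 - 6x + 5

x^2 - 6x + 5


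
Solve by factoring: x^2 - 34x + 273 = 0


We need two numbers that multiply to 273 and add to -34.
Those numbers are -13 and -21 (since (-13) * (-21) = 273 and (-13) + (-21) = -34).
So x^2 - 34x + 273 = (x - 13)(x - 21) = 0
Setting each factor to zero: x = 13 or x = 21

x = 13, x = 21


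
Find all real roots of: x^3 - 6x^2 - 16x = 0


The constant term is 0, so x = 0 is a root. Factor out x:
  x(x^2 - 6x - 16) = 0
Solve the quadratic x^2 - 6x - 16 = 0: discriminant = (-6)^2 - 4(1)(-16) = 36 + 64 = 100.
sqrt(100) = 10, so x = (6 ± 10)/2: x = 8 or x = -2.

x = -2, x = 0, x = 8


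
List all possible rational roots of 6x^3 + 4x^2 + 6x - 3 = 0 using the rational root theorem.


Rational root theorem: possible roots are ±p/q where:
  p divides the constant term (-3): p ∈ {1, 3}
  q divides the leading coefficient (6): q ∈ {1, 2, 3, 6}

All possible rational roots: -3, -3/2, -1, -1/2, -1/3, -1/6, 1/6, 1/3, 1/2, 1, 3/2, 3

-3, -3/2, -1, -1/2, -1/3, -1/6, 1/6, 1/3, 1/2, 1, 3/2, 3


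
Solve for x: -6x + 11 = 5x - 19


Starting with: -6x + 11 = 5x - 19
Move all x terms to left: (-6 - 5)x = -19 - 11
Simplify: -11x = -30
Divide both sides by -11: x = 30/11

x = 30/11


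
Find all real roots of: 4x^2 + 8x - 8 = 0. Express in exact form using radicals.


Using the quadratic formula: x = (-b ± sqrt(b^2 - 4ac)) / (2a)
Here a = 4, b = 8, c = -8
Discriminant = b^2 - 4ac = 8^2 - 4(4)(-8) = 64 + 128 = 192
Since discriminant = 192 > 0, there are two real roots.
x = (-8 ± 8*sqrt(3)) / 8
Simplifying: x = -1 ± sqrt(3)
Numerically: x ≈ 0.7321 or x ≈ -2.7321

x = -1 + sqrt(3) or x = -1 - sqrt(3)


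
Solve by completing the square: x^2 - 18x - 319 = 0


Start: x^2 - 18x - 319 = 0
Move constant: x^2 - 18x = 319
Half of -18 is -9, squared is 81
Add 81 to both sides: x^2 - 18x + 81 = 400
(x - 9)^2 = 400
x - 9 = ±20
x = 9 + 20 = 29 or x = 9 - 20 = -11

x = -11, x = 29


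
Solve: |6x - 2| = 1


An absolute value equation |expr| = 1 gives two cases:
Case 1: 6x - 2 = 1
  6x = 3, so x = 1/2
Case 2: 6x - 2 = -1
  6x = 1, so x = 1/6

x = 1/6, x = 1/2


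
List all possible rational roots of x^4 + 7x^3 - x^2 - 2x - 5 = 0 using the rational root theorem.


Rational root theorem: possible roots are ±p/q where:
  p divides the constant term (-5): p ∈ {1, 5}
  q divides the leading coefficient (1): q ∈ {1}

All possible rational roots: -5, -1, 1, 5

-5, -1, 1, 5


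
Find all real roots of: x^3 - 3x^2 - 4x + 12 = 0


Let p(x) = x^3 - 3x^2 - 4x + 12. By the rational root theorem (leading coefficient 1), any rational root is an integer divisor of 12: try ±1, ±2, ... in turn.
Test x = 1: value = 6 ≠ 0.
Test x = -1: value = 12 ≠ 0.
Test x = 2: value = 0 ✓, so (x - 2) is a factor.
Synthetic division by (x - 2): bring down 1; 1(2) - 3 = -1; (-1)(2) - 4 = -6; (-6)(2) + 12 = 0 → quotient x^2 - x - 6, remainder 0.
Solve the quadratic x^2 - x - 6 = 0: discriminant = (-1)^2 - 4(1)(-6) = 1 + 24 = 25.
sqrt(25) = 5, so x = (1 ± 5)/2: x = 3 or x = -2.

x = -2, x = 2, x = 3


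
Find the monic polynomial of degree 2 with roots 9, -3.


A monic polynomial with roots 9, -3 is:
p(x) = (x - 9)(x + 3)
After multiplying by (x - 9): x - 9
After multiplying by (x + 3): x^2 - 6x - 27

x^2 - 6x - 27


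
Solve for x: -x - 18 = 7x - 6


Starting with: -x - 18 = 7x - 6
Move all x terms to left: (-1 - 7)x = -6 + 18
Simplify: -8x = 12
Divide both sides by -8: x = -3/2

x = -3/2


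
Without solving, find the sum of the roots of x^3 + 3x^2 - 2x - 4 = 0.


By Vieta's formulas for x^3 + bx^2 + cx + d = 0:
  r1 + r2 + r3 = -b/a = -3
  r1*r2 + r1*r3 + r2*r3 = c/a = -2
  r1*r2*r3 = -d/a = 4


Sum = -3


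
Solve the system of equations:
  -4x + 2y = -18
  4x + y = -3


Using Cramer's rule:
Determinant D = (-4)(1) - (4)(2) = -4 - 8 = -12
Dx = (-18)(1) - (-3)(2) = -18 + 6 = -12
Dy = (-4)(-3) - (4)(-18) = 12 + 72 = 84
x = Dx/D = -12/-12 = 1
y = Dy/D = 84/-12 = -7

x = 1, y = -7


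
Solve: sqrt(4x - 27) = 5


Square both sides: 4x - 27 = 5^2 = 25
4x = 25 + 27 = 52
x = 13
Check: sqrt(4*13 - 27) = sqrt(25) = 5 ✓

x = 13


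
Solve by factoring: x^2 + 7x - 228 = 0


We need two numbers that multiply to -228 and add to 7.
Those numbers are -12 and 19 (since (-12) * 19 = -228 and (-12) + 19 = 7).
So x^2 + 7x - 228 = (x - 12)(x + 19) = 0
Setting each factor to zero: x = 12 or x = -19

x = -19, x = 12


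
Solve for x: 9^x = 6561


Express both sides with the same base.
6561 = 9^4
Since the bases match: x = 4

x = 4


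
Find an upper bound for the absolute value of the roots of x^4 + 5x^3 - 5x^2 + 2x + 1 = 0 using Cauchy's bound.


Cauchy's bound: all roots r satisfy |r| <= 1 + max(|a_i/a_n|) for i = 0,...,n-1
where a_n is the leading coefficient.

Coefficients: [1, 5, -5, 2, 1]
Leading coefficient a_n = 1
Ratios |a_i/a_n|: 5, 5, 2, 1
Maximum ratio: 5
Cauchy's bound: |r| <= 1 + 5 = 6

Upper bound = 6


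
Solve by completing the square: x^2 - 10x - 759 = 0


Start: x^2 - 10x - 759 = 0
Move constant: x^2 - 10x = 759
Half of -10 is -5, squared is 25
Add 25 to both sides: x^2 - 10x + 25 = 784
(x - 5)^2 = 784
x - 5 = ±28
x = 5 + 28 = 33 or x = 5 - 28 = -23

x = -23, x = 33


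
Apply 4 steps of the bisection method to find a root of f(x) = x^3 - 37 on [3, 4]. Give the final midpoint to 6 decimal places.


f(x) = x^3 - 37
f(3) = -10 < 0
f(4) = 27 > 0

Step 1: midpoint = (3.000000 + 4.000000)/2 = 3.500000
  f(3.500000) = 5.875000
  f(mid) > 0, so root is in [3.000000, 3.500000]

Step 2: midpoint = (3.000000 + 3.500000)/2 = 3.250000
  f(3.250000) = -2.671875
  f(mid) < 0, so root is in [3.250000, 3.500000]

Step 3: midpoint = (3.250000 + 3.500000)/2 = 3.375000
  f(3.375000) = 1.443359
  f(mid) > 0, so root is in [3.250000, 3.375000]

Step 4: midpoint = (3.250000 + 3.375000)/2 = 3.312500
  f(3.312500) = -0.653076
  f(mid) < 0, so root is in [3.312500, 3.375000]

midpoint = 3.312500


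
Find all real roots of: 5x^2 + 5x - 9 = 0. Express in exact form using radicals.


Using the quadratic formula: x = (-b ± sqrt(b^2 - 4ac)) / (2a)
Here a = 5, b = 5, c = -9
Discriminant = b^2 - 4ac = 5^2 - 4(5)(-9) = 25 + 180 = 205
Since discriminant = 205 > 0, there are two real roots.
x = (-5 ± sqrt(205)) / 10
Numerically: x ≈ 0.9318 or x ≈ -1.9318

x = (-5 + sqrt(205)) / 10 or x = (-5 - sqrt(205)) / 10


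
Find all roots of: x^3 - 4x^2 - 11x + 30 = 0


Let p(x) = x^3 - 4x^2 - 11x + 30. By the rational root theorem (leading coefficient 1), any rational root is an integer divisor of 30: try ±1, ±2, ... in turn.
Test x = 1: value = 16 ≠ 0.
Test x = -1: value = 36 ≠ 0.
Test x = 2: value = 0 ✓, so (x - 2) is a factor.
Synthetic division by (x - 2): bring down 1; 1(2) - 4 = -2; (-2)(2) - 11 = -15; (-15)(2) + 30 = 0 → quotient x^2 - 2x - 15, remainder 0.
Solve the quadratic x^2 - 2x - 15 = 0: discriminant = (-2)^2 - 4(1)(-15) = 4 + 60 = 64.
sqrt(64) = 8, so x = (2 ± 8)/2: x = 5 or x = -3.
Collecting all roots found:

x = -3, x = 2, x = 5


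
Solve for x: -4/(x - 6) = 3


Multiply both sides by (x - 6): -4 = 3(x - 6)
Distribute: -4 = 3x - 18
3x = -4 + 18 = 14
x = 14/3

x = 14/3


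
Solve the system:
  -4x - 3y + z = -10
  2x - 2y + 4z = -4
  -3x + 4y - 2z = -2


Using Cramer's rule. Expand each determinant along the first row.
D  = (-4)*[(-2)*(-2) - 4*4] - (-3)*[2*(-2) - 4*(-3)] + 1*[2*4 - (-2)*(-3)]
  = (-4)*(-12) - (-3)*(8) + 1*(2) = 74
Dx = (-10)*[(-2)*(-2) - 4*4] - (-3)*[(-4)*(-2) - 4*(-2)] + 1*[(-4)*4 - (-2)*(-2)]
  = (-10)*(-12) - (-3)*(16) + 1*(-20) = 148
Dy = (-4)*[(-4)*(-2) - 4*(-2)] - (-10)*[2*(-2) - 4*(-3)] + 1*[2*(-2) - (-4)*(-3)]
  = (-4)*(16) - (-10)*(8) + 1*(-16) = 0
Dz = (-4)*[(-2)*(-2) - (-4)*4] - (-3)*[2*(-2) - (-4)*(-3)] + (-10)*[2*4 - (-2)*(-3)]
  = (-4)*(20) - (-3)*(-16) + (-10)*(2) = -148
x = Dx/D = 148/74 = 2, y = Dy/D = 0/74 = 0, z = Dz/D = -148/74 = -2
Check eq1: (-4)(2) + (-3)(0) + (1)(-2) = -10 = -10 ✓
Check eq2: (2)(2) + (-2)(0) + (4)(-2) = -4 = -4 ✓
Check eq3: (-3)(2) + (4)(0) + (-2)(-2) = -2 = -2 ✓

x = 2, y = 0, z = -2


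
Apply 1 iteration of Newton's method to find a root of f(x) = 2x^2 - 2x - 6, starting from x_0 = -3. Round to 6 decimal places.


Newton's method: x_(n+1) = x_n - f(x_n)/f'(x_n)
f(x) = 2x^2 - 2x - 6
f'(x) = 4x - 2

Iteration 1:
  f(-3.000000) = 18.000000
  f'(-3.000000) = -14.000000
  x_1 = -3.000000 - (18.000000)/(-14.000000) = -1.714286

x_1 = -1.714286
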